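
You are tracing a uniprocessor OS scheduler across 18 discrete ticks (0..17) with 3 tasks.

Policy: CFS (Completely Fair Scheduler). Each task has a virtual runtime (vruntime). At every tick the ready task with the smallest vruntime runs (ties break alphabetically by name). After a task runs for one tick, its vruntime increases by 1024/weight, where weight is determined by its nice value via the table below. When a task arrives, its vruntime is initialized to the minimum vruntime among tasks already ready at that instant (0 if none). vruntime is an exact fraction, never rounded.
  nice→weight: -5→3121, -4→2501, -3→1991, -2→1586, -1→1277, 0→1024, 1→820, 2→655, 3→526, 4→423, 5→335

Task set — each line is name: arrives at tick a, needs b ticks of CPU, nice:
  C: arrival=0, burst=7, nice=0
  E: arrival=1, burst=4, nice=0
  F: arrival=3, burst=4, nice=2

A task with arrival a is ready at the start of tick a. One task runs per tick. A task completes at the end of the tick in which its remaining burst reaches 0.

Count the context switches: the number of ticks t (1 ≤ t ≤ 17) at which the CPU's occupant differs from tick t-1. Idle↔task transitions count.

context switches = 14

t=0: vr[C=0] → run C
t=1: vr[C=1 E=1] → run C
t=2: vr[C=2 E=1] → run E
t=3: vr[C=2 E=2 F=2] → run C
t=4: vr[C=3 E=2 F=2] → run E
t=5: vr[C=3 E=3 F=2] → run F
t=6: vr[C=3 E=3 F=2334/655] → run C
t=7: vr[C=4 E=3 F=2334/655] → run E
t=8: vr[C=4 E=4 F=2334/655] → run F
t=9: vr[C=4 E=4 F=3358/655] → run C
t=10: vr[C=5 E=4 F=3358/655] → run E
t=11: vr[C=5 F=3358/655] → run C
t=12: vr[C=6 F=3358/655] → run F
t=13: vr[C=6 F=4382/655] → run C
t=14: vr[F=4382/655] → run F
t=15: (idle)
t=16: (idle)
t=17: (idle)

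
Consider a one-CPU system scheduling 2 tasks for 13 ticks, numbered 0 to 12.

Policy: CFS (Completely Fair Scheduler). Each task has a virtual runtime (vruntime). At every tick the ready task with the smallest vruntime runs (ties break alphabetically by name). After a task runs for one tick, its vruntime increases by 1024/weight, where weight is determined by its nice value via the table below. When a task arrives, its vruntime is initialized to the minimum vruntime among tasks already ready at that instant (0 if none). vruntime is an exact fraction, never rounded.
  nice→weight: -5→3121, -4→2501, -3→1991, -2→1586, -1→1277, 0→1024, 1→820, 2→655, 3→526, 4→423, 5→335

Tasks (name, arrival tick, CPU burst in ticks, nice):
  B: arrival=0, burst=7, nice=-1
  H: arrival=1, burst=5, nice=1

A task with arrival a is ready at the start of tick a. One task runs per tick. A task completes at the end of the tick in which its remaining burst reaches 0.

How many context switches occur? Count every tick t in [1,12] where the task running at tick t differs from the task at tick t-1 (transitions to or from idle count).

context switches = 10

t=0: vr[B=0] → run B
t=1: vr[B=1024/1277 H=1024/1277] → run B
t=2: vr[B=2048/1277 H=1024/1277] → run H
t=3: vr[B=2048/1277 H=536832/261785] → run B
t=4: vr[B=3072/1277 H=536832/261785] → run H
t=5: vr[B=3072/1277 H=863744/261785] → run B
t=6: vr[B=4096/1277 H=863744/261785] → run B
t=7: vr[B=5120/1277 H=863744/261785] → run H
t=8: vr[B=5120/1277 H=1190656/261785] → run B
t=9: vr[B=6144/1277 H=1190656/261785] → run H
t=10: vr[B=6144/1277 H=1517568/261785] → run B
t=11: vr[H=1517568/261785] → run H
t=12: (idle)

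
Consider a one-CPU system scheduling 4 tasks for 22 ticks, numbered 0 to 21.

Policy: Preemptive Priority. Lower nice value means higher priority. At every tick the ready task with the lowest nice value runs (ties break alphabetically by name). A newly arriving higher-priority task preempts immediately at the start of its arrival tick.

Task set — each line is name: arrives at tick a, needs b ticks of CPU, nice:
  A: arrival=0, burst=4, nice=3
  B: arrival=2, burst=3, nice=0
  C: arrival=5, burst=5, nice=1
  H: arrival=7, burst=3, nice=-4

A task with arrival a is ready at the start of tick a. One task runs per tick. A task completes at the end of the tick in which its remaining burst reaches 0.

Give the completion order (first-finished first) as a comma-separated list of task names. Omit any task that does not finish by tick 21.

completion order = B, H, C, A

t=0: ready={A} → run A
t=1: ready={A} → run A
t=2: ready={A,B} → run B
t=3: ready={A,B} → run B
t=4: ready={A,B} → run B
t=5: ready={A,C} → run C
t=6: ready={A,C} → run C
t=7: ready={A,C,H} → run H
t=8: ready={A,C,H} → run H
t=9: ready={A,C,H} → run H
t=10: ready={A,C} → run C
t=11: ready={A,C} → run C
t=12: ready={A,C} → run C
t=13: ready={A} → run A
t=14: ready={A} → run A
t=15: (idle)
t=16: (idle)
t=17: (idle)
t=18: (idle)
t=19: (idle)
t=20: (idle)
t=21: (idle)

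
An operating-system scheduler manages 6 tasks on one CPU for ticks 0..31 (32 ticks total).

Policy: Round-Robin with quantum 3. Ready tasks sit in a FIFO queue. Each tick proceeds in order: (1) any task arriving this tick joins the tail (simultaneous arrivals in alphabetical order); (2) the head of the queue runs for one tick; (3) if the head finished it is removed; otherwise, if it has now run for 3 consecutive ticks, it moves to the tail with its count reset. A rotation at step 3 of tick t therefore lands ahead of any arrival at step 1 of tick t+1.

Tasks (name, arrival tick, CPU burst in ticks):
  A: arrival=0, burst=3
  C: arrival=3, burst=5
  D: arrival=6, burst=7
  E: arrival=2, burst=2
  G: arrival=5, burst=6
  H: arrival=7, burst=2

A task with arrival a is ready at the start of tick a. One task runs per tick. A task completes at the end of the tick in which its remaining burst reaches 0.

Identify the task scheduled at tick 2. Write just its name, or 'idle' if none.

running at tick 2 = A

t=0: queue=[A] q_used=0 → run A
t=1: queue=[A] q_used=1 → run A
t=2: queue=[A,E] q_used=2 → run A
t=3: queue=[E,C] q_used=0 → run E
t=4: queue=[E,C] q_used=1 → run E
t=5: queue=[C,G] q_used=0 → run C
t=6: queue=[C,G,D] q_used=1 → run C
t=7: queue=[C,G,D,H] q_used=2 → run C
t=8: queue=[G,D,H,C] q_used=0 → run G
t=9: queue=[G,D,H,C] q_used=1 → run G
t=10: queue=[G,D,H,C] q_used=2 → run G
t=11: queue=[D,H,C,G] q_used=0 → run D
t=12: queue=[D,H,C,G] q_used=1 → run D
t=13: queue=[D,H,C,G] q_used=2 → run D
t=14: queue=[H,C,G,D] q_used=0 → run H
t=15: queue=[H,C,G,D] q_used=1 → run H
t=16: queue=[C,G,D] q_used=0 → run C
t=17: queue=[C,G,D] q_used=1 → run C
t=18: queue=[G,D] q_used=0 → run G
t=19: queue=[G,D] q_used=1 → run G
t=20: queue=[G,D] q_used=2 → run G
t=21: queue=[D] q_used=0 → run D
t=22: queue=[D] q_used=1 → run D
t=23: queue=[D] q_used=2 → run D
t=24: queue=[D] q_used=0 → run D
t=25: (idle)
t=26: (idle)
t=27: (idle)
t=28: (idle)
t=29: (idle)
t=30: (idle)
t=31: (idle)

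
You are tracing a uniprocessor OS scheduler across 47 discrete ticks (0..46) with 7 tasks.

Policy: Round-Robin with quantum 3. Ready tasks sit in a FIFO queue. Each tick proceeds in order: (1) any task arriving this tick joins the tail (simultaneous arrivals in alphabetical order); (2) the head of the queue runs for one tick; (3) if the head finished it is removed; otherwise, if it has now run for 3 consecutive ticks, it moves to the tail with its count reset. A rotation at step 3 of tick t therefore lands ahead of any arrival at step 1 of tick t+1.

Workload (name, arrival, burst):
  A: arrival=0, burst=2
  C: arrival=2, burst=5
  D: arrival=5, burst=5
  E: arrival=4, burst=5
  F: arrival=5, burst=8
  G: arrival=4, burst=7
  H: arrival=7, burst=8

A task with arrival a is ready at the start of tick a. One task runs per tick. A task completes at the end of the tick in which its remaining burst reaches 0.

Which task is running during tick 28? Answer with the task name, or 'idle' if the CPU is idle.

running at tick 28 = D

t=0: queue=[A] q_used=0 → run A
t=1: queue=[A] q_used=1 → run A
t=2: queue=[C] q_used=0 → run C
t=3: queue=[C] q_used=1 → run C
t=4: queue=[C,E,G] q_used=2 → run C
t=5: queue=[E,G,C,D,F] q_used=0 → run E
t=6: queue=[E,G,C,D,F] q_used=1 → run E
t=7: queue=[E,G,C,D,F,H] q_used=2 → run E
t=8: queue=[G,C,D,F,H,E] q_used=0 → run G
t=9: queue=[G,C,D,F,H,E] q_used=1 → run G
t=10: queue=[G,C,D,F,H,E] q_used=2 → run G
t=11: queue=[C,D,F,H,E,G] q_used=0 → run C
t=12: queue=[C,D,F,H,E,G] q_used=1 → run C
t=13: queue=[D,F,H,E,G] q_used=0 → run D
t=14: queue=[D,F,H,E,G] q_used=1 → run D
t=15: queue=[D,F,H,E,G] q_used=2 → run D
t=16: queue=[F,H,E,G,D] q_used=0 → run F
t=17: queue=[F,H,E,G,D] q_used=1 → run F
t=18: queue=[F,H,E,G,D] q_used=2 → run F
t=19: queue=[H,E,G,D,F] q_used=0 → run H
t=20: queue=[H,E,G,D,F] q_used=1 → run H
t=21: queue=[H,E,G,D,F] q_used=2 → run H
t=22: queue=[E,G,D,F,H] q_used=0 → run E
t=23: queue=[E,G,D,F,H] q_used=1 → run E
t=24: queue=[G,D,F,H] q_used=0 → run G
t=25: queue=[G,D,F,H] q_used=1 → run G
t=26: queue=[G,D,F,H] q_used=2 → run G
t=27: queue=[D,F,H,G] q_used=0 → run D
t=28: queue=[D,F,H,G] q_used=1 → run D
t=29: queue=[F,H,G] q_used=0 → run F
t=30: queue=[F,H,G] q_used=1 → run F
t=31: queue=[F,H,G] q_used=2 → run F
t=32: queue=[H,G,F] q_used=0 → run H
t=33: queue=[H,G,F] q_used=1 → run H
t=34: queue=[H,G,F] q_used=2 → run H
t=35: queue=[G,F,H] q_used=0 → run G
t=36: queue=[F,H] q_used=0 → run F
t=37: queue=[F,H] q_used=1 → run F
t=38: queue=[H] q_used=0 → run H
t=39: queue=[H] q_used=1 → run H
t=40: (idle)
t=41: (idle)
t=42: (idle)
t=43: (idle)
t=44: (idle)
t=45: (idle)
t=46: (idle)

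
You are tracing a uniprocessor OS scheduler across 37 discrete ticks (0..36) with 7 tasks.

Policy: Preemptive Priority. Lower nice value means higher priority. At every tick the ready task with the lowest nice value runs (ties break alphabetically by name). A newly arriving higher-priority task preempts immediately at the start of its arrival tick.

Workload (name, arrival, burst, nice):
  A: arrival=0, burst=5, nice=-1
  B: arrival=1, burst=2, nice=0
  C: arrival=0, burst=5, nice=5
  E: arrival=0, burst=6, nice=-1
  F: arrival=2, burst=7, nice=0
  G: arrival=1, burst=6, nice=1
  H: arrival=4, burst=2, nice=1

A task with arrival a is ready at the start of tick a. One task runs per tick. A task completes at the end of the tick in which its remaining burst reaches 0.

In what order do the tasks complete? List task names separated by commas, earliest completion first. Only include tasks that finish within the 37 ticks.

completion order = A, E, B, F, G, H, C

t=0: ready={A,C,E} → run A
t=1: ready={A,B,C,E,G} → run A
t=2: ready={A,B,C,E,F,G} → run A
t=3: ready={A,B,C,E,F,G} → run A
t=4: ready={A,B,C,E,F,G,H} → run A
t=5: ready={B,C,E,F,G,H} → run E
t=6: ready={B,C,E,F,G,H} → run E
t=7: ready={B,C,E,F,G,H} → run E
t=8: ready={B,C,E,F,G,H} → run E
t=9: ready={B,C,E,F,G,H} → run E
t=10: ready={B,C,E,F,G,H} → run E
t=11: ready={B,C,F,G,H} → run B
t=12: ready={B,C,F,G,H} → run B
t=13: ready={C,F,G,H} → run F
t=14: ready={C,F,G,H} → run F
t=15: ready={C,F,G,H} → run F
t=16: ready={C,F,G,H} → run F
t=17: ready={C,F,G,H} → run F
t=18: ready={C,F,G,H} → run F
t=19: ready={C,F,G,H} → run F
t=20: ready={C,G,H} → run G
t=21: ready={C,G,H} → run G
t=22: ready={C,G,H} → run G
t=23: ready={C,G,H} → run G
t=24: ready={C,G,H} → run G
t=25: ready={C,G,H} → run G
t=26: ready={C,H} → run H
t=27: ready={C,H} → run H
t=28: ready={C} → run C
t=29: ready={C} → run C
t=30: ready={C} → run C
t=31: ready={C} → run C
t=32: ready={C} → run C
t=33: (idle)
t=34: (idle)
t=35: (idle)
t=36: (idle)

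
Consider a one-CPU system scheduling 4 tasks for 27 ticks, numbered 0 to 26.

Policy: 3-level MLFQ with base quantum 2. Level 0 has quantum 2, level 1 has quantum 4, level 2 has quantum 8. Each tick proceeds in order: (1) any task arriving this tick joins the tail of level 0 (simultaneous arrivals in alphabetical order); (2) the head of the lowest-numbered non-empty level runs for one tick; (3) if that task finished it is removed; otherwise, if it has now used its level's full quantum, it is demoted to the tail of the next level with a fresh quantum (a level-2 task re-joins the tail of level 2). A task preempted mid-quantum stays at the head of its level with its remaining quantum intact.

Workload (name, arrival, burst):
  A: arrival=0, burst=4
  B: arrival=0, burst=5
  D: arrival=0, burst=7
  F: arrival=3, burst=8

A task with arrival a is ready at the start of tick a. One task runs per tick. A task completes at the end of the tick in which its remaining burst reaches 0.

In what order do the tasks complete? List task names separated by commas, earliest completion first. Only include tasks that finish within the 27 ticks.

t=0: L0/L1/L2 = ABD/-/- → run A
t=1: L0/L1/L2 = ABD/-/- → run A
t=2: L0/L1/L2 = BD/A/- → run B
t=3: L0/L1/L2 = BDF/A/- → run B
t=4: L0/L1/L2 = DF/AB/- → run D
t=5: L0/L1/L2 = DF/AB/- → run D
t=6: L0/L1/L2 = F/ABD/- → run F
t=7: L0/L1/L2 = F/ABD/- → run F
t=8: L0/L1/L2 = -/ABDF/- → run A
t=9: L0/L1/L2 = -/ABDF/- → run A
t=10: L0/L1/L2 = -/BDF/- → run B
t=11: L0/L1/L2 = -/BDF/- → run B
t=12: L0/L1/L2 = -/BDF/- → run B
t=13: L0/L1/L2 = -/DF/- → run D
t=14: L0/L1/L2 = -/DF/- → run D
t=15: L0/L1/L2 = -/DF/- → run D
t=16: L0/L1/L2 = -/DF/- → run D
t=17: L0/L1/L2 = -/F/D → run F
t=18: L0/L1/L2 = -/F/D → run F
t=19: L0/L1/L2 = -/F/D → run F
t=20: L0/L1/L2 = -/F/D → run F
t=21: L0/L1/L2 = -/-/DF → run D
t=22: L0/L1/L2 = -/-/F → run F
t=23: L0/L1/L2 = -/-/F → run F
t=24: (idle)
t=25: (idle)
t=26: (idle)

completion order = A, B, D, F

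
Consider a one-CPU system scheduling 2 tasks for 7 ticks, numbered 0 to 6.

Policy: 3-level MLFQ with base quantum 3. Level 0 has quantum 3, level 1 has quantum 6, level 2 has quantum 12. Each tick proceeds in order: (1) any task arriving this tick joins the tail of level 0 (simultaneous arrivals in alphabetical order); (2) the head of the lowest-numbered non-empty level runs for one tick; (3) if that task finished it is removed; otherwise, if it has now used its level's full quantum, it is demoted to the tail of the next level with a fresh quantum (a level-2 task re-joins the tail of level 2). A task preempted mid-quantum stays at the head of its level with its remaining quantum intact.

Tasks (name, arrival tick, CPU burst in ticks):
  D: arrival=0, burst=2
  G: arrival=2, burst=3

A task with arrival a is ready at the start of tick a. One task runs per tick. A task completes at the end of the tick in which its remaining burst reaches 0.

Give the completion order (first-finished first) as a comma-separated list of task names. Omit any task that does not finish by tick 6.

t=0: L0/L1/L2 = D/-/- → run D
t=1: L0/L1/L2 = D/-/- → run D
t=2: L0/L1/L2 = G/-/- → run G
t=3: L0/L1/L2 = G/-/- → run G
t=4: L0/L1/L2 = G/-/- → run G
t=5: (idle)
t=6: (idle)

completion order = D, G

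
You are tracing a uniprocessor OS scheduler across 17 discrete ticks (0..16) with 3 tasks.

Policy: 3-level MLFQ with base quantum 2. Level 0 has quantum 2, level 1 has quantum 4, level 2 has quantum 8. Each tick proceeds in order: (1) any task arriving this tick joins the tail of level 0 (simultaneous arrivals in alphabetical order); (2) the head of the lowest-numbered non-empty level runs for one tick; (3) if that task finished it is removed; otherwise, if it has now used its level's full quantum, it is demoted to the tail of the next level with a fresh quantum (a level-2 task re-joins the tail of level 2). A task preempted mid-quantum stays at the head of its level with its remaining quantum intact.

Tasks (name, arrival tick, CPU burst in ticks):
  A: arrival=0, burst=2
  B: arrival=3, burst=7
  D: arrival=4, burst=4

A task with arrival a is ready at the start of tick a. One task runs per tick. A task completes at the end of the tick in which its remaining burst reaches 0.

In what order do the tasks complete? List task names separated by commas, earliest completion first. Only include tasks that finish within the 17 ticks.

t=0: L0/L1/L2 = A/-/- → run A
t=1: L0/L1/L2 = A/-/- → run A
t=2: (idle)
t=3: L0/L1/L2 = B/-/- → run B
t=4: L0/L1/L2 = BD/-/- → run B
t=5: L0/L1/L2 = D/B/- → run D
t=6: L0/L1/L2 = D/B/- → run D
t=7: L0/L1/L2 = -/BD/- → run B
t=8: L0/L1/L2 = -/BD/- → run B
t=9: L0/L1/L2 = -/BD/- → run B
t=10: L0/L1/L2 = -/BD/- → run B
t=11: L0/L1/L2 = -/D/B → run D
t=12: L0/L1/L2 = -/D/B → run D
t=13: L0/L1/L2 = -/-/B → run B
t=14: (idle)
t=15: (idle)
t=16: (idle)

completion order = A, D, B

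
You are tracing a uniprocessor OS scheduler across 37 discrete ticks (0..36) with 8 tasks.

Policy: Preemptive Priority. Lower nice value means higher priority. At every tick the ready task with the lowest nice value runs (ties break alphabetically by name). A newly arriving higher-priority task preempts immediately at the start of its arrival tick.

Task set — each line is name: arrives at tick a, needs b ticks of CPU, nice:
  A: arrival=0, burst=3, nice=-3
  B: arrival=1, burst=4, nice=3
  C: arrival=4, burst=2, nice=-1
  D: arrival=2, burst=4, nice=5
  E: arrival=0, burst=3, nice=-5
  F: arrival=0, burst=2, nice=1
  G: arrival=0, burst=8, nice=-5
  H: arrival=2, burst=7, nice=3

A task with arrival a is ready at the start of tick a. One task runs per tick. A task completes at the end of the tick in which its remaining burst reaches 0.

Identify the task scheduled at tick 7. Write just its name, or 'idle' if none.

running at tick 7 = G

t=0: ready={A,E,F,G} → run E
t=1: ready={A,B,E,F,G} → run E
t=2: ready={A,B,D,E,F,G,H} → run E
t=3: ready={A,B,D,F,G,H} → run G
t=4: ready={A,B,C,D,F,G,H} → run G
t=5: ready={A,B,C,D,F,G,H} → run G
t=6: ready={A,B,C,D,F,G,H} → run G
t=7: ready={A,B,C,D,F,G,H} → run G
t=8: ready={A,B,C,D,F,G,H} → run G
t=9: ready={A,B,C,D,F,G,H} → run G
t=10: ready={A,B,C,D,F,G,H} → run G
t=11: ready={A,B,C,D,F,H} → run A
t=12: ready={A,B,C,D,F,H} → run A
t=13: ready={A,B,C,D,F,H} → run A
t=14: ready={B,C,D,F,H} → run C
t=15: ready={B,C,D,F,H} → run C
t=16: ready={B,D,F,H} → run F
t=17: ready={B,D,F,H} → run F
t=18: ready={B,D,H} → run B
t=19: ready={B,D,H} → run B
t=20: ready={B,D,H} → run B
t=21: ready={B,D,H} → run B
t=22: ready={D,H} → run H
t=23: ready={D,H} → run H
t=24: ready={D,H} → run H
t=25: ready={D,H} → run H
t=26: ready={D,H} → run H
t=27: ready={D,H} → run H
t=28: ready={D,H} → run H
t=29: ready={D} → run D
t=30: ready={D} → run D
t=31: ready={D} → run D
t=32: ready={D} → run D
t=33: (idle)
t=34: (idle)
t=35: (idle)
t=36: (idle)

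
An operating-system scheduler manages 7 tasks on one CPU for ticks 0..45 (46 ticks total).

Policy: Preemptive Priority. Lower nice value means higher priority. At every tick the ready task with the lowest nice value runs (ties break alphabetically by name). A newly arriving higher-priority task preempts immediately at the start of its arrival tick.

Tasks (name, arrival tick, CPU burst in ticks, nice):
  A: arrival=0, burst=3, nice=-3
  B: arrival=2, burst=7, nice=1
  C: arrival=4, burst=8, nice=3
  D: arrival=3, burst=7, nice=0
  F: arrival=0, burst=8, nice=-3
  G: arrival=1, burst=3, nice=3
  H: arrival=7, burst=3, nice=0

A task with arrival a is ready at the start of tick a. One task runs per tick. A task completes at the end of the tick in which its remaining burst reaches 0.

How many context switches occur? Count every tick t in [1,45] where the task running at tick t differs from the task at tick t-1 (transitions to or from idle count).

t=0: ready={A,F} → run A
t=1: ready={A,F,G} → run A
t=2: ready={A,B,F,G} → run A
t=3: ready={B,D,F,G} → run F
t=4: ready={B,C,D,F,G} → run F
t=5: ready={B,C,D,F,G} → run F
t=6: ready={B,C,D,F,G} → run F
t=7: ready={B,C,D,F,G,H} → run F
t=8: ready={B,C,D,F,G,H} → run F
t=9: ready={B,C,D,F,G,H} → run F
t=10: ready={B,C,D,F,G,H} → run F
t=11: ready={B,C,D,G,H} → run D
t=12: ready={B,C,D,G,H} → run D
t=13: ready={B,C,D,G,H} → run D
t=14: ready={B,C,D,G,H} → run D
t=15: ready={B,C,D,G,H} → run D
t=16: ready={B,C,D,G,H} → run D
t=17: ready={B,C,D,G,H} → run D
t=18: ready={B,C,G,H} → run H
t=19: ready={B,C,G,H} → run H
t=20: ready={B,C,G,H} → run H
t=21: ready={B,C,G} → run B
t=22: ready={B,C,G} → run B
t=23: ready={B,C,G} → run B
t=24: ready={B,C,G} → run B
t=25: ready={B,C,G} → run B
t=26: ready={B,C,G} → run B
t=27: ready={B,C,G} → run B
t=28: ready={C,G} → run C
t=29: ready={C,G} → run C
t=30: ready={C,G} → run C
t=31: ready={C,G} → run C
t=32: ready={C,G} → run C
t=33: ready={C,G} → run C
t=34: ready={C,G} → run C
t=35: ready={C,G} → run C
t=36: ready={G} → run G
t=37: ready={G} → run G
t=38: ready={G} → run G
t=39: (idle)
t=40: (idle)
t=41: (idle)
t=42: (idle)
t=43: (idle)
t=44: (idle)
t=45: (idle)

context switches = 7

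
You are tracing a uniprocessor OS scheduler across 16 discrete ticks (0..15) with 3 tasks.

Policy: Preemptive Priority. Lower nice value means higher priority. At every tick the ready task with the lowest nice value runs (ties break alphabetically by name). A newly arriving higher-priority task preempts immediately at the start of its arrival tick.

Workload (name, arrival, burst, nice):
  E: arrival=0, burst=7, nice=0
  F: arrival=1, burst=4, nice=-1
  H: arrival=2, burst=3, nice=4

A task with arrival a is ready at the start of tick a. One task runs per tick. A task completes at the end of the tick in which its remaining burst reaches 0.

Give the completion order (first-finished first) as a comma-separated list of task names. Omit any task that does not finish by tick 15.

completion order = F, E, H

t=0: ready={E} → run E
t=1: ready={E,F} → run F
t=2: ready={E,F,H} → run F
t=3: ready={E,F,H} → run F
t=4: ready={E,F,H} → run F
t=5: ready={E,H} → run E
t=6: ready={E,H} → run E
t=7: ready={E,H} → run E
t=8: ready={E,H} → run E
t=9: ready={E,H} → run E
t=10: ready={E,H} → run E
t=11: ready={H} → run H
t=12: ready={H} → run H
t=13: ready={H} → run H
t=14: (idle)
t=15: (idle)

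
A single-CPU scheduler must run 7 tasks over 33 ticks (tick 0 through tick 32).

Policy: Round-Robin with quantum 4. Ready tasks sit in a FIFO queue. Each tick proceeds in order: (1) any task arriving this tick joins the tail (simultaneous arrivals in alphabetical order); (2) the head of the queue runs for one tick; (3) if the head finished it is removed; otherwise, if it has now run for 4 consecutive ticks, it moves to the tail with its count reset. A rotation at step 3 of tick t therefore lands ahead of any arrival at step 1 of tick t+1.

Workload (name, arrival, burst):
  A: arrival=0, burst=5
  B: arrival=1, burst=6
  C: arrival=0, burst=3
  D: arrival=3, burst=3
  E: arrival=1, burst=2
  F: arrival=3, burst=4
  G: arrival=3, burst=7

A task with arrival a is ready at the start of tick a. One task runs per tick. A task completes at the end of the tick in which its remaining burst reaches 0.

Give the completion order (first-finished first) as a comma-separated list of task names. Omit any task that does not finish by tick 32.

completion order = C, E, D, F, A, B, G

t=0: queue=[A,C] q_used=0 → run A
t=1: queue=[A,C,B,E] q_used=1 → run A
t=2: queue=[A,C,B,E] q_used=2 → run A
t=3: queue=[A,C,B,E,D,F,G] q_used=3 → run A
t=4: queue=[C,B,E,D,F,G,A] q_used=0 → run C
t=5: queue=[C,B,E,D,F,G,A] q_used=1 → run C
t=6: queue=[C,B,E,D,F,G,A] q_used=2 → run C
t=7: queue=[B,E,D,F,G,A] q_used=0 → run B
t=8: queue=[B,E,D,F,G,A] q_used=1 → run B
t=9: queue=[B,E,D,F,G,A] q_used=2 → run B
t=10: queue=[B,E,D,F,G,A] q_used=3 → run B
t=11: queue=[E,D,F,G,A,B] q_used=0 → run E
t=12: queue=[E,D,F,G,A,B] q_used=1 → run E
t=13: queue=[D,F,G,A,B] q_used=0 → run D
t=14: queue=[D,F,G,A,B] q_used=1 → run D
t=15: queue=[D,F,G,A,B] q_used=2 → run D
t=16: queue=[F,G,A,B] q_used=0 → run F
t=17: queue=[F,G,A,B] q_used=1 → run F
t=18: queue=[F,G,A,B] q_used=2 → run F
t=19: queue=[F,G,A,B] q_used=3 → run F
t=20: queue=[G,A,B] q_used=0 → run G
t=21: queue=[G,A,B] q_used=1 → run G
t=22: queue=[G,A,B] q_used=2 → run G
t=23: queue=[G,A,B] q_used=3 → run G
t=24: queue=[A,B,G] q_used=0 → run A
t=25: queue=[B,G] q_used=0 → run B
t=26: queue=[B,G] q_used=1 → run B
t=27: queue=[G] q_used=0 → run G
t=28: queue=[G] q_used=1 → run G
t=29: queue=[G] q_used=2 → run G
t=30: (idle)
t=31: (idle)
t=32: (idle)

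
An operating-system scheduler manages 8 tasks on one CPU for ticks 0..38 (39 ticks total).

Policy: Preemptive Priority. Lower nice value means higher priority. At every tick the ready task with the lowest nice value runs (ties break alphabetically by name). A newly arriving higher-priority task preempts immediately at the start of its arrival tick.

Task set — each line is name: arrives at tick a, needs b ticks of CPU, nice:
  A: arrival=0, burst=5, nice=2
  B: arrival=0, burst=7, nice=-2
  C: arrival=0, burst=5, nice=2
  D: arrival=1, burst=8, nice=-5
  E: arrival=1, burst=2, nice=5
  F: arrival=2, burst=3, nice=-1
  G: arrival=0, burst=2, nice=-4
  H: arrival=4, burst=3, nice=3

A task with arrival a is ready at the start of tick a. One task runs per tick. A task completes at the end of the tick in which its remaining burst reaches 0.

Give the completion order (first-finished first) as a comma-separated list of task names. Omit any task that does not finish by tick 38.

completion order = D, G, B, F, A, C, H, E

t=0: ready={A,B,C,G} → run G
t=1: ready={A,B,C,D,E,G} → run D
t=2: ready={A,B,C,D,E,F,G} → run D
t=3: ready={A,B,C,D,E,F,G} → run D
t=4: ready={A,B,C,D,E,F,G,H} → run D
t=5: ready={A,B,C,D,E,F,G,H} → run D
t=6: ready={A,B,C,D,E,F,G,H} → run D
t=7: ready={A,B,C,D,E,F,G,H} → run D
t=8: ready={A,B,C,D,E,F,G,H} → run D
t=9: ready={A,B,C,E,F,G,H} → run G
t=10: ready={A,B,C,E,F,H} → run B
t=11: ready={A,B,C,E,F,H} → run B
t=12: ready={A,B,C,E,F,H} → run B
t=13: ready={A,B,C,E,F,H} → run B
t=14: ready={A,B,C,E,F,H} → run B
t=15: ready={A,B,C,E,F,H} → run B
t=16: ready={A,B,C,E,F,H} → run B
t=17: ready={A,C,E,F,H} → run F
t=18: ready={A,C,E,F,H} → run F
t=19: ready={A,C,E,F,H} → run F
t=20: ready={A,C,E,H} → run A
t=21: ready={A,C,E,H} → run A
t=22: ready={A,C,E,H} → run A
t=23: ready={A,C,E,H} → run A
t=24: ready={A,C,E,H} → run A
t=25: ready={C,E,H} → run C
t=26: ready={C,E,H} → run C
t=27: ready={C,E,H} → run C
t=28: ready={C,E,H} → run C
t=29: ready={C,E,H} → run C
t=30: ready={E,H} → run H
t=31: ready={E,H} → run H
t=32: ready={E,H} → run H
t=33: ready={E} → run E
t=34: ready={E} → run E
t=35: (idle)
t=36: (idle)
t=37: (idle)
t=38: (idle)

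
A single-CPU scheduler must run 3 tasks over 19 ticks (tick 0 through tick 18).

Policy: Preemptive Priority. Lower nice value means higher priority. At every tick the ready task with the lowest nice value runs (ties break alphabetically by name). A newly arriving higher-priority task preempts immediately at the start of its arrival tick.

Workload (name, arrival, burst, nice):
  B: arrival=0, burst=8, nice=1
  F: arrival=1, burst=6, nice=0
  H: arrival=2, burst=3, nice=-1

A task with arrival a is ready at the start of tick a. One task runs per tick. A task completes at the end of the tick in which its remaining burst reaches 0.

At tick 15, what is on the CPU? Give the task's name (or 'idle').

running at tick 15 = B

t=0: ready={B} → run B
t=1: ready={B,F} → run F
t=2: ready={B,F,H} → run H
t=3: ready={B,F,H} → run H
t=4: ready={B,F,H} → run H
t=5: ready={B,F} → run F
t=6: ready={B,F} → run F
t=7: ready={B,F} → run F
t=8: ready={B,F} → run F
t=9: ready={B,F} → run F
t=10: ready={B} → run B
t=11: ready={B} → run B
t=12: ready={B} → run B
t=13: ready={B} → run B
t=14: ready={B} → run B
t=15: ready={B} → run B
t=16: ready={B} → run B
t=17: (idle)
t=18: (idle)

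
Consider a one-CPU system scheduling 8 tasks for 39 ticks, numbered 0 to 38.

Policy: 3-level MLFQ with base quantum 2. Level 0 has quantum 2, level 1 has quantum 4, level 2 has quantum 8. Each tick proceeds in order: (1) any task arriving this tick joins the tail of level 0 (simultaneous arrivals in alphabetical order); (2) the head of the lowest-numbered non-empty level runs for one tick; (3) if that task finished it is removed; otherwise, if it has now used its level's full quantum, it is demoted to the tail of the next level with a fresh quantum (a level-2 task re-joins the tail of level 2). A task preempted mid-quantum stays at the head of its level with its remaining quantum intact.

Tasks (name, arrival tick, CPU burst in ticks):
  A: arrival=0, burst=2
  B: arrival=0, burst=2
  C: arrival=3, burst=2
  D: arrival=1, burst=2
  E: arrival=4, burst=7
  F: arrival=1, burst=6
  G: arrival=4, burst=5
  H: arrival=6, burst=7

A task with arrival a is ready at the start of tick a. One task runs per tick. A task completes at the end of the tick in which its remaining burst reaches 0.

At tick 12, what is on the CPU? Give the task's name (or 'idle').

t=0: L0/L1/L2 = AB/-/- → run A
t=1: L0/L1/L2 = ABDF/-/- → run A
t=2: L0/L1/L2 = BDF/-/- → run B
t=3: L0/L1/L2 = BDFC/-/- → run B
t=4: L0/L1/L2 = DFCEG/-/- → run D
t=5: L0/L1/L2 = DFCEG/-/- → run D
t=6: L0/L1/L2 = FCEGH/-/- → run F
t=7: L0/L1/L2 = FCEGH/-/- → run F
t=8: L0/L1/L2 = CEGH/F/- → run C
t=9: L0/L1/L2 = CEGH/F/- → run C
t=10: L0/L1/L2 = EGH/F/- → run E
t=11: L0/L1/L2 = EGH/F/- → run E
t=12: L0/L1/L2 = GH/FE/- → run G
t=13: L0/L1/L2 = GH/FE/- → run G
t=14: L0/L1/L2 = H/FEG/- → run H
t=15: L0/L1/L2 = H/FEG/- → run H
t=16: L0/L1/L2 = -/FEGH/- → run F
t=17: L0/L1/L2 = -/FEGH/- → run F
t=18: L0/L1/L2 = -/FEGH/- → run F
t=19: L0/L1/L2 = -/FEGH/- → run F
t=20: L0/L1/L2 = -/EGH/- → run E
t=21: L0/L1/L2 = -/EGH/- → run E
t=22: L0/L1/L2 = -/EGH/- → run E
t=23: L0/L1/L2 = -/EGH/- → run E
t=24: L0/L1/L2 = -/GH/E → run G
t=25: L0/L1/L2 = -/GH/E → run G
t=26: L0/L1/L2 = -/GH/E → run G
t=27: L0/L1/L2 = -/H/E → run H
t=28: L0/L1/L2 = -/H/E → run H
t=29: L0/L1/L2 = -/H/E → run H
t=30: L0/L1/L2 = -/H/E → run H
t=31: L0/L1/L2 = -/-/EH → run E
t=32: L0/L1/L2 = -/-/H → run H
t=33: (idle)
t=34: (idle)
t=35: (idle)
t=36: (idle)
t=37: (idle)
t=38: (idle)

running at tick 12 = G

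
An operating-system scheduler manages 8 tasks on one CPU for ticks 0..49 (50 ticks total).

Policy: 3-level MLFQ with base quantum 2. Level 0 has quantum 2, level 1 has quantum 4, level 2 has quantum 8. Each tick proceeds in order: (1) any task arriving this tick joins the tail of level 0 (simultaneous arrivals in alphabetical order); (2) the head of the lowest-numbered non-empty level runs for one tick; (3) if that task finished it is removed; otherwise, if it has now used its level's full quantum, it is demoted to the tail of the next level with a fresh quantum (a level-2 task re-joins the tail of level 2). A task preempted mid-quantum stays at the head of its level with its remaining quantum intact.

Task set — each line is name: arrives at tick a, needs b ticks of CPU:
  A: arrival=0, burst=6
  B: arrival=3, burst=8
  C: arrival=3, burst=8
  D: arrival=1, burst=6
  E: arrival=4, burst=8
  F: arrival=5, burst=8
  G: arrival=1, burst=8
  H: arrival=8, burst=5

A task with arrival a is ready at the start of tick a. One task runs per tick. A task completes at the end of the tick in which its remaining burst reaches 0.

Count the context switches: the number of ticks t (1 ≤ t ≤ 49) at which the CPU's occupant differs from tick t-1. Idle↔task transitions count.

t=0: L0/L1/L2 = A/-/- → run A
t=1: L0/L1/L2 = ADG/-/- → run A
t=2: L0/L1/L2 = DG/A/- → run D
t=3: L0/L1/L2 = DGBC/A/- → run D
t=4: L0/L1/L2 = GBCE/AD/- → run G
t=5: L0/L1/L2 = GBCEF/AD/- → run G
t=6: L0/L1/L2 = BCEF/ADG/- → run B
t=7: L0/L1/L2 = BCEF/ADG/- → run B
t=8: L0/L1/L2 = CEFH/ADGB/- → run C
t=9: L0/L1/L2 = CEFH/ADGB/- → run C
t=10: L0/L1/L2 = EFH/ADGBC/- → run E
t=11: L0/L1/L2 = EFH/ADGBC/- → run E
t=12: L0/L1/L2 = FH/ADGBCE/- → run F
t=13: L0/L1/L2 = FH/ADGBCE/- → run F
t=14: L0/L1/L2 = H/ADGBCEF/- → run H
t=15: L0/L1/L2 = H/ADGBCEF/- → run H
t=16: L0/L1/L2 = -/ADGBCEFH/- → run A
t=17: L0/L1/L2 = -/ADGBCEFH/- → run A
t=18: L0/L1/L2 = -/ADGBCEFH/- → run A
t=19: L0/L1/L2 = -/ADGBCEFH/- → run A
t=20: L0/L1/L2 = -/DGBCEFH/- → run D
t=21: L0/L1/L2 = -/DGBCEFH/- → run D
t=22: L0/L1/L2 = -/DGBCEFH/- → run D
t=23: L0/L1/L2 = -/DGBCEFH/- → run D
t=24: L0/L1/L2 = -/GBCEFH/- → run G
t=25: L0/L1/L2 = -/GBCEFH/- → run G
t=26: L0/L1/L2 = -/GBCEFH/- → run G
t=27: L0/L1/L2 = -/GBCEFH/- → run G
t=28: L0/L1/L2 = -/BCEFH/G → run B
t=29: L0/L1/L2 = -/BCEFH/G → run B
t=30: L0/L1/L2 = -/BCEFH/G → run B
t=31: L0/L1/L2 = -/BCEFH/G → run B
t=32: L0/L1/L2 = -/CEFH/GB → run C
t=33: L0/L1/L2 = -/CEFH/GB → run C
t=34: L0/L1/L2 = -/CEFH/GB → run C
t=35: L0/L1/L2 = -/CEFH/GB → run C
t=36: L0/L1/L2 = -/EFH/GBC → run E
t=37: L0/L1/L2 = -/EFH/GBC → run E
t=38: L0/L1/L2 = -/EFH/GBC → run E
t=39: L0/L1/L2 = -/EFH/GBC → run E
t=40: L0/L1/L2 = -/FH/GBCE → run F
t=41: L0/L1/L2 = -/FH/GBCE → run F
t=42: L0/L1/L2 = -/FH/GBCE → run F
t=43: L0/L1/L2 = -/FH/GBCE → run F
t=44: L0/L1/L2 = -/H/GBCEF → run H
t=45: L0/L1/L2 = -/H/GBCEF → run H
t=46: L0/L1/L2 = -/H/GBCEF → run H
t=47: L0/L1/L2 = -/-/GBCEF → run G
t=48: L0/L1/L2 = -/-/GBCEF → run G
t=49: L0/L1/L2 = -/-/BCEF → run B

context switches = 17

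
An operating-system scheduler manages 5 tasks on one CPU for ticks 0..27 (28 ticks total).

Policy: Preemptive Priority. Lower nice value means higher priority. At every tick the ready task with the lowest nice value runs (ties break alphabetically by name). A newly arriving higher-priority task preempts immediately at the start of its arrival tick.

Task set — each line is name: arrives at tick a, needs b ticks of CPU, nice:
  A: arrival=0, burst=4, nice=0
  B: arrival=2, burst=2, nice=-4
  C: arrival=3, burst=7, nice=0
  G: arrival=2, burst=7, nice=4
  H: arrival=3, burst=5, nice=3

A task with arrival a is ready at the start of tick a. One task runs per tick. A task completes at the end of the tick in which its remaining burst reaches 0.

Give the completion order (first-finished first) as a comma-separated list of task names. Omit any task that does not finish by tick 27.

completion order = B, A, C, H, G

t=0: ready={A} → run A
t=1: ready={A} → run A
t=2: ready={A,B,G} → run B
t=3: ready={A,B,C,G,H} → run B
t=4: ready={A,C,G,H} → run A
t=5: ready={A,C,G,H} → run A
t=6: ready={C,G,H} → run C
t=7: ready={C,G,H} → run C
t=8: ready={C,G,H} → run C
t=9: ready={C,G,H} → run C
t=10: ready={C,G,H} → run C
t=11: ready={C,G,H} → run C
t=12: ready={C,G,H} → run C
t=13: ready={G,H} → run H
t=14: ready={G,H} → run H
t=15: ready={G,H} → run H
t=16: ready={G,H} → run H
t=17: ready={G,H} → run H
t=18: ready={G} → run G
t=19: ready={G} → run G
t=20: ready={G} → run G
t=21: ready={G} → run G
t=22: ready={G} → run G
t=23: ready={G} → run G
t=24: ready={G} → run G
t=25: (idle)
t=26: (idle)
t=27: (idle)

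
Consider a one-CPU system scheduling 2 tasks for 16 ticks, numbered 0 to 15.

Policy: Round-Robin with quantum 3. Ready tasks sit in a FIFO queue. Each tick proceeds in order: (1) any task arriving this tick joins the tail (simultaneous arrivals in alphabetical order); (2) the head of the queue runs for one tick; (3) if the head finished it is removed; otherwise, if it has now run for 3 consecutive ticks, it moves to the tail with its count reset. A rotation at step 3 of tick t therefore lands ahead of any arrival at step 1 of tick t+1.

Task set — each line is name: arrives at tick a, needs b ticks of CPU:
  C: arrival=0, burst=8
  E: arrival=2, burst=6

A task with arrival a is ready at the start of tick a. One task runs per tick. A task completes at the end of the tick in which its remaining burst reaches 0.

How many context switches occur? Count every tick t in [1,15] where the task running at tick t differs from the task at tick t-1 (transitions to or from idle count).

t=0: queue=[C] q_used=0 → run C
t=1: queue=[C] q_used=1 → run C
t=2: queue=[C,E] q_used=2 → run C
t=3: queue=[E,C] q_used=0 → run E
t=4: queue=[E,C] q_used=1 → run E
t=5: queue=[E,C] q_used=2 → run E
t=6: queue=[C,E] q_used=0 → run C
t=7: queue=[C,E] q_used=1 → run C
t=8: queue=[C,E] q_used=2 → run C
t=9: queue=[E,C] q_used=0 → run E
t=10: queue=[E,C] q_used=1 → run E
t=11: queue=[E,C] q_used=2 → run E
t=12: queue=[C] q_used=0 → run C
t=13: queue=[C] q_used=1 → run C
t=14: (idle)
t=15: (idle)

context switches = 5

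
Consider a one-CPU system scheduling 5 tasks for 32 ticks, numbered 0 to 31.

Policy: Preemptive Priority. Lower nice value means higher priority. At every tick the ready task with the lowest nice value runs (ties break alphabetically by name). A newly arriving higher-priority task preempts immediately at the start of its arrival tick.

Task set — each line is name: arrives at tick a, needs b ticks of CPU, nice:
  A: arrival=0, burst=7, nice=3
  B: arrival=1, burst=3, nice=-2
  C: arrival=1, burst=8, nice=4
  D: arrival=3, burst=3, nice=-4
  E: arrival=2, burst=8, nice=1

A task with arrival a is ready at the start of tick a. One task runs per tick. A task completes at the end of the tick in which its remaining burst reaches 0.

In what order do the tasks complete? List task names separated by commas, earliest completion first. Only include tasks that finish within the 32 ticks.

completion order = D, B, E, A, C

t=0: ready={A} → run A
t=1: ready={A,B,C} → run B
t=2: ready={A,B,C,E} → run B
t=3: ready={A,B,C,D,E} → run D
t=4: ready={A,B,C,D,E} → run D
t=5: ready={A,B,C,D,E} → run D
t=6: ready={A,B,C,E} → run B
t=7: ready={A,C,E} → run E
t=8: ready={A,C,E} → run E
t=9: ready={A,C,E} → run E
t=10: ready={A,C,E} → run E
t=11: ready={A,C,E} → run E
t=12: ready={A,C,E} → run E
t=13: ready={A,C,E} → run E
t=14: ready={A,C,E} → run E
t=15: ready={A,C} → run A
t=16: ready={A,C} → run A
t=17: ready={A,C} → run A
t=18: ready={A,C} → run A
t=19: ready={A,C} → run A
t=20: ready={A,C} → run A
t=21: ready={C} → run C
t=22: ready={C} → run C
t=23: ready={C} → run C
t=24: ready={C} → run C
t=25: ready={C} → run C
t=26: ready={C} → run C
t=27: ready={C} → run C
t=28: ready={C} → run C
t=29: (idle)
t=30: (idle)
t=31: (idle)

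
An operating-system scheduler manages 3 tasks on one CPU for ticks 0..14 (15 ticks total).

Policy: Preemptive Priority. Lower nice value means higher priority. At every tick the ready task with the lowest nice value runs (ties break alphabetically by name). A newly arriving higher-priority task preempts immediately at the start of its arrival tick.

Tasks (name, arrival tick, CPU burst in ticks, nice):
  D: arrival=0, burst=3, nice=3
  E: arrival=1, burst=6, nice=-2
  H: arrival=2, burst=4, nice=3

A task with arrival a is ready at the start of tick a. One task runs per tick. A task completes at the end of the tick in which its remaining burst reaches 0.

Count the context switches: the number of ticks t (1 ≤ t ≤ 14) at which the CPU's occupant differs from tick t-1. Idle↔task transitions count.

t=0: ready={D} → run D
t=1: ready={D,E} → run E
t=2: ready={D,E,H} → run E
t=3: ready={D,E,H} → run E
t=4: ready={D,E,H} → run E
t=5: ready={D,E,H} → run E
t=6: ready={D,E,H} → run E
t=7: ready={D,H} → run D
t=8: ready={D,H} → run D
t=9: ready={H} → run H
t=10: ready={H} → run H
t=11: ready={H} → run H
t=12: ready={H} → run H
t=13: (idle)
t=14: (idle)

context switches = 4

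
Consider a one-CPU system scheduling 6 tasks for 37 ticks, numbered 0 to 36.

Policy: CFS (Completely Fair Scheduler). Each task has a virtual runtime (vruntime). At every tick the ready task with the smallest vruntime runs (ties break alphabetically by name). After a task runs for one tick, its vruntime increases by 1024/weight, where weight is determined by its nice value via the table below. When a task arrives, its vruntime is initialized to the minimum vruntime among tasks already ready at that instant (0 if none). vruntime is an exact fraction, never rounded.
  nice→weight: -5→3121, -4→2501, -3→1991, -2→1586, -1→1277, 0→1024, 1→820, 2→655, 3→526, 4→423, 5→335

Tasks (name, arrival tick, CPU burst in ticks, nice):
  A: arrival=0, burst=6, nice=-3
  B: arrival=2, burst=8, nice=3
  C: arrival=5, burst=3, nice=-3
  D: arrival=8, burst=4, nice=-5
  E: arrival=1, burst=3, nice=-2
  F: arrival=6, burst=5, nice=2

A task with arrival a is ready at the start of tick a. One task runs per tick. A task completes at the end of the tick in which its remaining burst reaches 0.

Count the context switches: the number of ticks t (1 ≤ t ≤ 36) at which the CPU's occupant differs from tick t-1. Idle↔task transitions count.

t=0: vr[A=0] → run A
t=1: vr[A=1024/1991 E=1024/1991] → run A
t=2: vr[A=2048/1991 B=1024/1991 E=1024/1991] → run B
t=3: vr[A=2048/1991 B=1288704/523633 E=1024/1991] → run E
t=4: vr[A=2048/1991 B=1288704/523633 E=1831424/1578863] → run A
t=5: vr[A=3072/1991 B=1288704/523633 C=1831424/1578863 E=1831424/1578863] → run C
t=6: vr[A=3072/1991 B=1288704/523633 C=2643456/1578863 E=1831424/1578863 F=1831424/1578863] → run E
t=7: vr[A=3072/1991 B=1288704/523633 C=2643456/1578863 E=2850816/1578863 F=1831424/1578863] → run F
t=8: vr[A=3072/1991 B=1288704/523633 C=2643456/1578863 D=3072/1991 E=2850816/1578863 F=2816338432/1034155265] → run A
t=9: vr[A=4096/1991 B=1288704/523633 C=2643456/1578863 D=3072/1991 E=2850816/1578863 F=2816338432/1034155265] → run D
t=10: vr[A=4096/1991 B=1288704/523633 C=2643456/1578863 D=11626496/6213911 E=2850816/1578863 F=2816338432/1034155265] → run C
t=11: vr[A=4096/1991 B=1288704/523633 C=3455488/1578863 D=11626496/6213911 E=2850816/1578863 F=2816338432/1034155265] → run E
t=12: vr[A=4096/1991 B=1288704/523633 C=3455488/1578863 D=11626496/6213911 F=2816338432/1034155265] → run D
t=13: vr[A=4096/1991 B=1288704/523633 C=3455488/1578863 D=13665280/6213911 F=2816338432/1034155265] → run A
t=14: vr[A=5120/1991 B=1288704/523633 C=3455488/1578863 D=13665280/6213911 F=2816338432/1034155265] → run C
t=15: vr[A=5120/1991 B=1288704/523633 D=13665280/6213911 F=2816338432/1034155265] → run D
t=16: vr[A=5120/1991 B=1288704/523633 D=15704064/6213911 F=2816338432/1034155265] → run B
t=17: vr[A=5120/1991 B=2308096/523633 D=15704064/6213911 F=2816338432/1034155265] → run D
t=18: vr[A=5120/1991 B=2308096/523633 F=2816338432/1034155265] → run A
t=19: vr[B=2308096/523633 F=2816338432/1034155265] → run F
t=20: vr[B=2308096/523633 F=4433094144/1034155265] → run F
t=21: vr[B=2308096/523633 F=6049849856/1034155265] → run B
t=22: vr[B=3327488/523633 F=6049849856/1034155265] → run F
t=23: vr[B=3327488/523633 F=7666605568/1034155265] → run B
t=24: vr[B=4346880/523633 F=7666605568/1034155265] → run F
t=25: vr[B=4346880/523633] → run B
t=26: vr[B=5366272/523633] → run B
t=27: vr[B=6385664/523633] → run B
t=28: vr[B=7405056/523633] → run B
t=29: (idle)
t=30: (idle)
t=31: (idle)
t=32: (idle)
t=33: (idle)
t=34: (idle)
t=35: (idle)
t=36: (idle)

context switches = 24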